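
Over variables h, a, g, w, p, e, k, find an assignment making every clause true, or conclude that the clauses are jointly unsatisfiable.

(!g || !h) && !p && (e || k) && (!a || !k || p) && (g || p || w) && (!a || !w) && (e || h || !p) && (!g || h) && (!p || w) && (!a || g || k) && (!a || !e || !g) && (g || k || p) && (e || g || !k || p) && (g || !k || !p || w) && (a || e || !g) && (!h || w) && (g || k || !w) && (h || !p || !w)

h: False, a: False, g: False, w: True, p: False, e: True, k: True

Unit clause (!p) forces p = False.
Set h = False.
  then (!g || h) forces g = False.
  then (g || k || p) forces k = True.
  then (e || g || !k || p) forces e = True.
  then (!a || !k || p) forces a = False.
  then (g || p || w) forces w = True.
All clauses satisfied.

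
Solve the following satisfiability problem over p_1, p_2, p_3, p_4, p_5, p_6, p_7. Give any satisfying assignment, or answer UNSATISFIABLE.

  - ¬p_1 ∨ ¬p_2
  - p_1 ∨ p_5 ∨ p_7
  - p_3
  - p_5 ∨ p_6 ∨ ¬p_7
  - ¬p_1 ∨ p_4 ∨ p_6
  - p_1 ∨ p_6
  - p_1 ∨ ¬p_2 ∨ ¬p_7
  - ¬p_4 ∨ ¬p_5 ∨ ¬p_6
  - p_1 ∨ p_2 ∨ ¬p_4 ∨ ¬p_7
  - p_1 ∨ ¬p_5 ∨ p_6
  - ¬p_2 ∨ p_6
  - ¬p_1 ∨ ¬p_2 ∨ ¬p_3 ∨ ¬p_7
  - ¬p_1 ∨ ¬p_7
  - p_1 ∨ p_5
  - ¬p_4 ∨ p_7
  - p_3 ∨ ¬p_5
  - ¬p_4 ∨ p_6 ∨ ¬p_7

p_1 = False, p_2 = False, p_3 = True, p_4 = False, p_5 = True, p_6 = True, p_7 = True

Unit clause (p_3) forces p_3 = True.
Set p_1 = False.
  then (p_1 ∨ p_6) forces p_6 = True.
  then (p_1 ∨ p_5) forces p_5 = True.
  then (¬p_4 ∨ ¬p_5 ∨ ¬p_6) forces p_4 = False.
Set p_2 = False.
Set p_7 = True.
All clauses satisfied.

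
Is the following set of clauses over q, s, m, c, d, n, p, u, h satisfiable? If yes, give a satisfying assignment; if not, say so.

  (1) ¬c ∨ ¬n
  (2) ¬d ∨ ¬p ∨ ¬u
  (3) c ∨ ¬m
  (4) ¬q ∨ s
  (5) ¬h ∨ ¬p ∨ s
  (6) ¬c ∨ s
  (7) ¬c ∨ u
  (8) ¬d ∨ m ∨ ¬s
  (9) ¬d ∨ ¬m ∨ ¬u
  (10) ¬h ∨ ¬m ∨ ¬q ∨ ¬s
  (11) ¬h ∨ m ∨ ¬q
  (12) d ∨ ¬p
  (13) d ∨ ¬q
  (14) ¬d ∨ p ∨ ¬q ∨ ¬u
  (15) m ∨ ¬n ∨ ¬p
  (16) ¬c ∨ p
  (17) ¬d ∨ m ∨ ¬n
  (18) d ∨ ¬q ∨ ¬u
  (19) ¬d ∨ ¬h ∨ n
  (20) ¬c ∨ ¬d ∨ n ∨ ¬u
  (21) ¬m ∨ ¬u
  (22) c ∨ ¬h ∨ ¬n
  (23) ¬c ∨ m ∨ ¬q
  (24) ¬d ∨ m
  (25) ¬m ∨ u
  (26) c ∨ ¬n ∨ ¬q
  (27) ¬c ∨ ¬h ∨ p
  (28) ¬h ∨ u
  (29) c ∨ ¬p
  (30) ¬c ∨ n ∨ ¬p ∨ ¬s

q: False, s: True, m: False, c: False, d: False, n: False, p: False, u: True, h: True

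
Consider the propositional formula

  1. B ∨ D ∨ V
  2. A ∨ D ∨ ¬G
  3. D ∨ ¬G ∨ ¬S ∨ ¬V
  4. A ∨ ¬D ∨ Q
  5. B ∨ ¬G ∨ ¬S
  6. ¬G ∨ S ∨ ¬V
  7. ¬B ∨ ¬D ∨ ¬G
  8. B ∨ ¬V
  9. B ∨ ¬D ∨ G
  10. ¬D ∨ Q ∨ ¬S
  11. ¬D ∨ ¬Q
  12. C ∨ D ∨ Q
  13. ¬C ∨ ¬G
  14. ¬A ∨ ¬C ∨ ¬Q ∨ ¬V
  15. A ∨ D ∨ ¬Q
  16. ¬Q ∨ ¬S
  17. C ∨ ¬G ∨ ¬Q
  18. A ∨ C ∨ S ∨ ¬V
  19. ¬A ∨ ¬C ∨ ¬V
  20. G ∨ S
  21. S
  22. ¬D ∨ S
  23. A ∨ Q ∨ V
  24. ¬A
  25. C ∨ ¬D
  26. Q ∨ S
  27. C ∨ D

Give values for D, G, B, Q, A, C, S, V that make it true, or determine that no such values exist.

Unit clause (S) forces S = True.
Unit clause (¬A) forces A = False.
In (¬Q ∨ ¬S) only ¬Q is left, so Q = False.
In (A ∨ Q ∨ V) only V is left, so V = True.
In (A ∨ ¬D ∨ Q) only ¬D is left, so D = False.
In (B ∨ ¬V) only B is left, so B = True.
In (C ∨ D ∨ Q) only C is left, so C = True.
In (¬C ∨ ¬G) only ¬G is left, so G = False.
All clauses satisfied.

D: False, G: False, B: True, Q: False, A: False, C: True, S: True, V: True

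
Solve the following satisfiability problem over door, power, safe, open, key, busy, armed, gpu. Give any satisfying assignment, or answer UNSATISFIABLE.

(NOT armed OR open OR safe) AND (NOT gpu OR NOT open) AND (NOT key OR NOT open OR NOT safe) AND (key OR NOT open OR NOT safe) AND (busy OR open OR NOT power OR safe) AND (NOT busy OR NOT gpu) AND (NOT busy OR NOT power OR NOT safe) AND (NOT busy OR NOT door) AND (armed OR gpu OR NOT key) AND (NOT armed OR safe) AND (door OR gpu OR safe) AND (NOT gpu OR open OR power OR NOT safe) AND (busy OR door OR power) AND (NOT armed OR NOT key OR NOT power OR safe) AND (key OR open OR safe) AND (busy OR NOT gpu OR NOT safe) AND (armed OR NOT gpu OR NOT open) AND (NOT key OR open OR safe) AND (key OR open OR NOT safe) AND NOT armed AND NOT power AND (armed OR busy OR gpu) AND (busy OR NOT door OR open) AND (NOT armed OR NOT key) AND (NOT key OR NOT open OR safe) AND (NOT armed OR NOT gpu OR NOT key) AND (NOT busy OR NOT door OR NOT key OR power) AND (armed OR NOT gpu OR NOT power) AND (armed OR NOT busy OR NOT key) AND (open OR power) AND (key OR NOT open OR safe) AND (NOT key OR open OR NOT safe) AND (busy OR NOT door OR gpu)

UNSATISFIABLE

Case power = True:
  Clause (NOT power) is falsified — contradiction.
Case power = False:
  (NOT armed) forces armed = False.
  (open OR power) forces open = True.
  (NOT gpu OR NOT open) forces gpu = False.
  (armed OR gpu OR NOT key) forces key = False.
  (key OR NOT open OR NOT safe) forces safe = False.
  Clause (key OR NOT open OR safe) is falsified — contradiction.
Both cases fail, so the formula is unsatisfiable.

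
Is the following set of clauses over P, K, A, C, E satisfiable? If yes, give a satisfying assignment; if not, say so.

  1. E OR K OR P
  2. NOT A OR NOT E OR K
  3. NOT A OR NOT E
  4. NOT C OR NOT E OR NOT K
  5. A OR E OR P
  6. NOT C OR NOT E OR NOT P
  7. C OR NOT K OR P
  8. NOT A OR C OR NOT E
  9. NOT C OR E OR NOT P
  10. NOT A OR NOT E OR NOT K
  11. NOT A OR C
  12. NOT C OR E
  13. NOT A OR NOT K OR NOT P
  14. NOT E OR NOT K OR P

P=T; K=F; A=F; C=F; E=F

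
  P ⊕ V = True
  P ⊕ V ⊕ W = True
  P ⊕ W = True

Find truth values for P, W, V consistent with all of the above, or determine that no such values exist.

P = True, W = False, V = False

P ⊕ V = T ⊕ F = True ✓
P ⊕ V ⊕ W = T ⊕ F ⊕ F = True ✓
P ⊕ W = T ⊕ F = True ✓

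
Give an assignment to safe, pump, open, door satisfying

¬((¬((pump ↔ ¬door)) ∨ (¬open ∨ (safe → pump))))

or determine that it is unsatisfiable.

safe=T, pump=F, open=T, door=T

  ¬((¬((pump ↔ ¬door)) ∨ (¬open ∨ (safe → pump)))) = True
    ¬((pump ↔ ¬door)) ∨ (¬open ∨ (safe → pump)) = False
      ¬((pump ↔ ¬door)) = False
        pump ↔ ¬door = True
          ¬door = False
      ¬open ∨ (safe → pump) = False
        ¬open = False
        safe → pump = False
The formula evaluates to True.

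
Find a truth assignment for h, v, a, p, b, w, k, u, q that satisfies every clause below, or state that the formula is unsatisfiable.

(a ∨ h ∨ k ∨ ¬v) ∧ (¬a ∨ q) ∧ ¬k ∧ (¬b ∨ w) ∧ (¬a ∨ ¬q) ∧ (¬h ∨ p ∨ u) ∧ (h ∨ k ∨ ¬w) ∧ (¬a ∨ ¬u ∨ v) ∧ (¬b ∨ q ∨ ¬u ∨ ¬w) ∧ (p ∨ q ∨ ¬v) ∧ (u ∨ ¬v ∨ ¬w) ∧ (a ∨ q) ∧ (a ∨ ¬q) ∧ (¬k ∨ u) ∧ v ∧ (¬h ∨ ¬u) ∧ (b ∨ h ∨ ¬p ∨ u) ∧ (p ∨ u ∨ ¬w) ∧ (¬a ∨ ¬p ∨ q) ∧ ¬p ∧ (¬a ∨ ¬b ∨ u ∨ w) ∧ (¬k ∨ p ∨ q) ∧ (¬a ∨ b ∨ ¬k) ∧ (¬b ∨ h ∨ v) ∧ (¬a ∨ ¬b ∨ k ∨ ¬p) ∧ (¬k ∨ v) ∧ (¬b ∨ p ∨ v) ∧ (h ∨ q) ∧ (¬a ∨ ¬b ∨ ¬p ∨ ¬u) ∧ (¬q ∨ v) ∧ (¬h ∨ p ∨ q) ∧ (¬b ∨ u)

Case a = True:
  (¬a ∨ q) forces q = True.
  Clause (¬a ∨ ¬q) is falsified — contradiction.
Case a = False:
  (¬k) forces k = False.
  (a ∨ q) forces q = True.
  Clause (a ∨ ¬q) is falsified — contradiction.
Both cases fail, so the formula is unsatisfiable.

The formula is unsatisfiable.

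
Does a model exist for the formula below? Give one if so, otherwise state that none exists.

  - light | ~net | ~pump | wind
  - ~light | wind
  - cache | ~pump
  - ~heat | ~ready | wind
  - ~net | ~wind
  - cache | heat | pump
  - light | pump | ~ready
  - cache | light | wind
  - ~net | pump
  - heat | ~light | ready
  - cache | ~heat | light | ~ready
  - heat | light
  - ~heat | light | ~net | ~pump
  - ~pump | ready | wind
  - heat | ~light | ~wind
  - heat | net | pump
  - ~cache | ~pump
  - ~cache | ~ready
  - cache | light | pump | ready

heat = True, net = False, light = False, pump = False, wind = False, ready = False, cache = True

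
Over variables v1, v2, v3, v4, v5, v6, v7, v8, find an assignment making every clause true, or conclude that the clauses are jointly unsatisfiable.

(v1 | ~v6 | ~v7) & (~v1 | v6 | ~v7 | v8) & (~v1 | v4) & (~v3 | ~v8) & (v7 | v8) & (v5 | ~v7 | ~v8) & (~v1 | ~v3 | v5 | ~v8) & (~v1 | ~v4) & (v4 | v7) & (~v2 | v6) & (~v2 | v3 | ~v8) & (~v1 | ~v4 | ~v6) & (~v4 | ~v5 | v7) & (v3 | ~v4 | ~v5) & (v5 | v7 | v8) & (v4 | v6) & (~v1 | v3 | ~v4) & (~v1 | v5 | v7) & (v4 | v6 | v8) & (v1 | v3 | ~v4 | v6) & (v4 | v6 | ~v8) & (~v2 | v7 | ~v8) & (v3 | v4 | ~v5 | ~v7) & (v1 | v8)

Try v1 = True:
  (~v1 | v4) forces v4 = True.
  clause (~v1 | ~v4) is falsified — backtrack.
So v1 = False.
  then (v1 | v8) forces v8 = True.
  then (~v3 | ~v8) forces v3 = False.
  then (~v2 | v3 | ~v8) forces v2 = False.
Try v4 = False:
  (v4 | v7) forces v7 = True.
  (v1 | ~v6 | ~v7) forces v6 = False.
  clause (v4 | v6) is falsified — backtrack.
So v4 = True.
  then (v3 | ~v4 | ~v5) forces v5 = False.
  then (v1 | v3 | ~v4 | v6) forces v6 = True.
  then (v1 | ~v6 | ~v7) forces v7 = False.
All clauses satisfied.

v1: False, v2: False, v3: False, v4: True, v5: False, v6: True, v7: False, v8: True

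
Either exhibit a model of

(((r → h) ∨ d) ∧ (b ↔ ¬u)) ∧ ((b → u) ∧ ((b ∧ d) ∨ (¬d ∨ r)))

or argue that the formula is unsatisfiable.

b=F, h=T, u=T, d=T, r=T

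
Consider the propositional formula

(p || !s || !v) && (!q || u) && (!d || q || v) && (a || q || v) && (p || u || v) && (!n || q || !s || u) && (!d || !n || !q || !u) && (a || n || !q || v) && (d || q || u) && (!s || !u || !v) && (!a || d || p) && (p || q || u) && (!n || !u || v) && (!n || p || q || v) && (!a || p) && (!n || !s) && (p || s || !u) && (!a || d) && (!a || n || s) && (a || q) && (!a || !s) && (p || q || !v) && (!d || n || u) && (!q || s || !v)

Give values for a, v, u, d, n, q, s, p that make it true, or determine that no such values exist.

Set a = True.
  then (!a || p) forces p = True.
  then (!a || d) forces d = True.
  then (!a || !s) forces s = False.
  then (!a || n || s) forces n = True.
Try v = False:
  (!d || q || v) forces q = True.
  (!q || u) forces u = True.
  clause (!d || !n || !q || !u) is falsified — backtrack.
So v = True.
  then (!q || s || !v) forces q = False.
Set u = True.
All clauses satisfied.

a=T; v=T; u=T; d=T; n=T; q=F; s=F; p=T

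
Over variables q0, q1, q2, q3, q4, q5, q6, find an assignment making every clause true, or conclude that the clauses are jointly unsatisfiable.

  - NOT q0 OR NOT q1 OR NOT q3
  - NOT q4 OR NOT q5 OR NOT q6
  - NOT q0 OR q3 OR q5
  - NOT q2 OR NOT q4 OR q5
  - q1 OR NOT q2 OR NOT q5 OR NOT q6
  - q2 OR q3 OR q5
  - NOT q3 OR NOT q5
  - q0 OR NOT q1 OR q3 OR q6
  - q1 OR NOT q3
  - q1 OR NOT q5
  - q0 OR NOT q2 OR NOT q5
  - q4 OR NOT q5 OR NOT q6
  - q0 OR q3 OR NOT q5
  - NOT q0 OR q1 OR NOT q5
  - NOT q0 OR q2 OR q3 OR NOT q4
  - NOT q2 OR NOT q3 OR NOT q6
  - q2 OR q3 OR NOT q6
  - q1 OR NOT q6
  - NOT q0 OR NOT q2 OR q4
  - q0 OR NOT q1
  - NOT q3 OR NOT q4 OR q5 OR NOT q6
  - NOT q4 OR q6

Set q0 = True.
Try q1 = False:
  (q1 OR NOT q3) forces q3 = False.
  (NOT q0 OR q3 OR q5) forces q5 = True.
  clause (q1 OR NOT q5) is falsified — backtrack.
So q1 = True.
  then (NOT q0 OR NOT q1 OR NOT q3) forces q3 = False.
  then (NOT q0 OR q3 OR q5) forces q5 = True.
Set q2 = False.
  then (NOT q0 OR q2 OR q3 OR NOT q4) forces q4 = False.
  then (q2 OR q3 OR NOT q6) forces q6 = False.
All clauses satisfied.

q0: True, q1: True, q2: False, q3: False, q4: False, q5: True, q6: False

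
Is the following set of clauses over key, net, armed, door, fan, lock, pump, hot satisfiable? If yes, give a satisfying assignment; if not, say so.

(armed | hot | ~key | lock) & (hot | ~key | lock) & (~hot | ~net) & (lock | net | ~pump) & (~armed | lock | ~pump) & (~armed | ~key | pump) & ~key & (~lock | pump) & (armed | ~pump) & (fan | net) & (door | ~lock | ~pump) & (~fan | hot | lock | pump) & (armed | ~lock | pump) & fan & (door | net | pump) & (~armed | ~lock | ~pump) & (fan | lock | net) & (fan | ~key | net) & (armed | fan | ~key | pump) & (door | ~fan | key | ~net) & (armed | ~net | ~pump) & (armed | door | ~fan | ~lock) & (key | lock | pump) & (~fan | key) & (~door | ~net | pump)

Unsatisfiable — no assignment works.

Case key = True:
  Clause (~key) is falsified — contradiction.
Case key = False:
  (fan) forces fan = True.
  Clause (~fan | key) is falsified — contradiction.
Both cases fail, so the formula is unsatisfiable.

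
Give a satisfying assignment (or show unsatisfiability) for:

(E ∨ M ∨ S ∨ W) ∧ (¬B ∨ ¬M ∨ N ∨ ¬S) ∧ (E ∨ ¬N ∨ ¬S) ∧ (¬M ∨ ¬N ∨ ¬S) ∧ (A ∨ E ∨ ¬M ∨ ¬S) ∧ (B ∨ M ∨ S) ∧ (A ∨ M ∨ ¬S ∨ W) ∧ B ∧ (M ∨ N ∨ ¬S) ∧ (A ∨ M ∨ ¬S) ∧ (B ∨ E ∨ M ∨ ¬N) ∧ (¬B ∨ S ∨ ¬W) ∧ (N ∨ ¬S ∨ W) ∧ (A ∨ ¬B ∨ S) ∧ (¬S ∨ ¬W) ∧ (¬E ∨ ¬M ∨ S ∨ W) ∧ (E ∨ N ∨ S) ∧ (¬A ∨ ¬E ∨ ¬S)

Unit clause (B) forces B = True.
Set E = True.
Set M = False.
Try A = False:
  (A ∨ M ∨ ¬S) forces S = False.
  clause (A ∨ ¬B ∨ S) is falsified — backtrack.
So A = True.
  then (¬A ∨ ¬E ∨ ¬S) forces S = False.
  then (¬B ∨ S ∨ ¬W) forces W = False.
Set N = True.
All clauses satisfied.

E=T, M=F, A=T, N=T, S=F, W=F, B=T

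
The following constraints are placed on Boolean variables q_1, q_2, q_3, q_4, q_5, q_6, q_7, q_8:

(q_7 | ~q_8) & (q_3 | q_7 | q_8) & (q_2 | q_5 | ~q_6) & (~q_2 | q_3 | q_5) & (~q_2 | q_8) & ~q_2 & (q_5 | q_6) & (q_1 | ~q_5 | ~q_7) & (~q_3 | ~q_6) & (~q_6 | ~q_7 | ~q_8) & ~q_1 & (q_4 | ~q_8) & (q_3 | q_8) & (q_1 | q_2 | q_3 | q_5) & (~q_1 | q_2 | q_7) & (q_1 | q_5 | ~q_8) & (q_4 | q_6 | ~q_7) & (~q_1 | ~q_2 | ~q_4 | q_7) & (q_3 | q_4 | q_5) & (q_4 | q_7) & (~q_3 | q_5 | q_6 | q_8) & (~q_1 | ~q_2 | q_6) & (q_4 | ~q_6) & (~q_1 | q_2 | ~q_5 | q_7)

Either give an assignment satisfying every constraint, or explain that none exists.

Unit clause (~q_2) forces q_2 = False.
Unit clause (~q_1) forces q_1 = False.
Try q_3 = False:
  (q_3 | q_8) forces q_8 = True.
  (q_7 | ~q_8) forces q_7 = True.
  (q_1 | ~q_5 | ~q_7) forces q_5 = False.
  clause (q_1 | q_2 | q_3 | q_5) is falsified — backtrack.
So q_3 = True.
  then (~q_3 | ~q_6) forces q_6 = False.
  then (q_5 | q_6) forces q_5 = True.
  then (q_1 | ~q_5 | ~q_7) forces q_7 = False.
  then (q_4 | q_7) forces q_4 = True.
  then (q_7 | ~q_8) forces q_8 = False.
All clauses satisfied.

q_1=F; q_2=F; q_3=T; q_4=T; q_5=T; q_6=F; q_7=F; q_8=F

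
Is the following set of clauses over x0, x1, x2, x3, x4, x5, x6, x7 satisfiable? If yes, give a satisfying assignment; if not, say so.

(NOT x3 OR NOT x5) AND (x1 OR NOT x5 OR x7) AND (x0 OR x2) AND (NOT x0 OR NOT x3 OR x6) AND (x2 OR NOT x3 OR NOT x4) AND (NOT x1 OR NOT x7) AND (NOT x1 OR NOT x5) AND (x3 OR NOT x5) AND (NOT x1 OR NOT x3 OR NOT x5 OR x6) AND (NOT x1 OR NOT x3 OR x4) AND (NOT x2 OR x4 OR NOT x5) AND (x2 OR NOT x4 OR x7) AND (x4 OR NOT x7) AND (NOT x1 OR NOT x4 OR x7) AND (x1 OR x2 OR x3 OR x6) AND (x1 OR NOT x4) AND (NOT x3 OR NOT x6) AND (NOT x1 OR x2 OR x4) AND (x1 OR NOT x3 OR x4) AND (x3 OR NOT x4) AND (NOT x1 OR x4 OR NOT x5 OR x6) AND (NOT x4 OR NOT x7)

x0: False; x1: True; x2: True; x3: False; x4: False; x5: False; x6: False; x7: False

Set x0 = False.
  then (x0 OR x2) forces x2 = True.
Set x1 = True.
  then (NOT x1 OR NOT x7) forces x7 = False.
  then (NOT x1 OR NOT x5) forces x5 = False.
  then (NOT x1 OR NOT x4 OR x7) forces x4 = False.
  then (NOT x1 OR NOT x3 OR x4) forces x3 = False.
Set x6 = False.
All clauses satisfied.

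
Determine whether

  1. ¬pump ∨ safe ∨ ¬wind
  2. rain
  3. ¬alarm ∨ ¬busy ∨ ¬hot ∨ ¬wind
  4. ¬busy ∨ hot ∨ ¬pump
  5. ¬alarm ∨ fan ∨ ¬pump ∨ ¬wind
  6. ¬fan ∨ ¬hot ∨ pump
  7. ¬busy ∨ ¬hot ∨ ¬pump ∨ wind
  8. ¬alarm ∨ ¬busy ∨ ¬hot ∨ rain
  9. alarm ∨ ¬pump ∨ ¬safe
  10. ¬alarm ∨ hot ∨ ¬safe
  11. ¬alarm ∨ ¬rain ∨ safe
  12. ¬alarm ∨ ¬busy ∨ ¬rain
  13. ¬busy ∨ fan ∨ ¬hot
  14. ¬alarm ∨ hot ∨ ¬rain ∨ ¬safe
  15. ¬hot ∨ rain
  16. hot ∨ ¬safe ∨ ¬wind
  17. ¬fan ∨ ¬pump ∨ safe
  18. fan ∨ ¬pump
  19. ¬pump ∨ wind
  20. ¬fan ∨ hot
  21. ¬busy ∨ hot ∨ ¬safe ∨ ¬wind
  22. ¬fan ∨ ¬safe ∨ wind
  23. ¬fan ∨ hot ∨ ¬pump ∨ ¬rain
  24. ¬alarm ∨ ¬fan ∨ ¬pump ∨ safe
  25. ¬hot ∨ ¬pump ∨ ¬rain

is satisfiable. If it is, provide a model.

Unit clause (rain) forces rain = True.
Set safe = False.
  then (¬alarm ∨ ¬rain ∨ safe) forces alarm = False.
Try fan = True:
  (¬fan ∨ ¬pump ∨ safe) forces pump = False.
  (¬fan ∨ ¬hot ∨ pump) forces hot = False.
  clause (¬fan ∨ hot) is falsified — backtrack.
So fan = False.
  then (fan ∨ ¬pump) forces pump = False.
Set wind = True.
Set busy = False.
Set hot = True.
All clauses satisfied.

safe = False; fan = False; alarm = False; wind = True; busy = False; rain = True; hot = True; pump = False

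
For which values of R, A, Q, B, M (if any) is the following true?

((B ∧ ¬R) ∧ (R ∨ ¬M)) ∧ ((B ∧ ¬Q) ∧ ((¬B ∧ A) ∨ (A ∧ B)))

R=F; A=T; Q=F; B=T; M=F

  (B ∧ ¬R) ∧ (R ∨ ¬M) = True
    B ∧ ¬R = True
      ¬R = True
    R ∨ ¬M = True
      ¬M = True
  (B ∧ ¬Q) ∧ ((¬B ∧ A) ∨ (A ∧ B)) = True
    B ∧ ¬Q = True
      ¬Q = True
    (¬B ∧ A) ∨ (A ∧ B) = True
      ¬B ∧ A = False
        ¬B = False
      A ∧ B = True
Both conjuncts True, so the formula holds.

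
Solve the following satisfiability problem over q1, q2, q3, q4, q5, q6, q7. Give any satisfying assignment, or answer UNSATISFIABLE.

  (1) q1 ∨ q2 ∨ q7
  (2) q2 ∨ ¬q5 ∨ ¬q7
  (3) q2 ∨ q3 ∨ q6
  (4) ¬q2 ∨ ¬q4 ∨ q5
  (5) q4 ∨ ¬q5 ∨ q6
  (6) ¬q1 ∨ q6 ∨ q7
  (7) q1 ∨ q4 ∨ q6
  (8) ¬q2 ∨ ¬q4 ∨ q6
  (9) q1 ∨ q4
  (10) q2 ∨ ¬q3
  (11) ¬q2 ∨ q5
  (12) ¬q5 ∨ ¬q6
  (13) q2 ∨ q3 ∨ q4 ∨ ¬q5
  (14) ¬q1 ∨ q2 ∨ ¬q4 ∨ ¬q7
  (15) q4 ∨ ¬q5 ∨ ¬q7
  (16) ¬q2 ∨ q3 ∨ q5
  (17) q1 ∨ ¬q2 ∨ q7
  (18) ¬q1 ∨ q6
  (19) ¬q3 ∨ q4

q1: False, q2: False, q3: False, q4: True, q5: False, q6: True, q7: True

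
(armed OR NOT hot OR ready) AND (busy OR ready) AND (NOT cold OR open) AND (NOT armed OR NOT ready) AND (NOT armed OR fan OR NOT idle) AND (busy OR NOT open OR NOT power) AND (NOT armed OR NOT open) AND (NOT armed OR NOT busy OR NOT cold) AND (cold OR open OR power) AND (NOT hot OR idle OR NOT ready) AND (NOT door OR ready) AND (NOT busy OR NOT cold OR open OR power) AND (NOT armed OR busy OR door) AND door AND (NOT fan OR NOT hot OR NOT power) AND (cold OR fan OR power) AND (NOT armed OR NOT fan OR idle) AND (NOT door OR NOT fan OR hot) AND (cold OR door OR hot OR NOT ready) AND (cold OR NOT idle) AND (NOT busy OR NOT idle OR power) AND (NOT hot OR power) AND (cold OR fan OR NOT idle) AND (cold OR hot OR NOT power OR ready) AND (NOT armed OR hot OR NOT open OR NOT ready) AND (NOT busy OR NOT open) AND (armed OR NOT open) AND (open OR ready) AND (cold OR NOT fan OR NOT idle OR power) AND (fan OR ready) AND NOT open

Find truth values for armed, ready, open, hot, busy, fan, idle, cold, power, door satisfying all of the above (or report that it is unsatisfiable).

Unit clause (door) forces door = True.
Unit clause (NOT open) forces open = False.
In (NOT cold OR open) only NOT cold is left, so cold = False.
In (cold OR open OR power) only power is left, so power = True.
In (NOT door OR ready) only ready is left, so ready = True.
In (cold OR NOT idle) only NOT idle is left, so idle = False.
In (NOT armed OR NOT ready) only NOT armed is left, so armed = False.
In (NOT hot OR idle OR NOT ready) only NOT hot is left, so hot = False.
In (NOT door OR NOT fan OR hot) only NOT fan is left, so fan = False.
Set busy = False.
All clauses satisfied.

armed: False, ready: True, open: False, hot: False, busy: False, fan: False, idle: False, cold: False, power: True, door: True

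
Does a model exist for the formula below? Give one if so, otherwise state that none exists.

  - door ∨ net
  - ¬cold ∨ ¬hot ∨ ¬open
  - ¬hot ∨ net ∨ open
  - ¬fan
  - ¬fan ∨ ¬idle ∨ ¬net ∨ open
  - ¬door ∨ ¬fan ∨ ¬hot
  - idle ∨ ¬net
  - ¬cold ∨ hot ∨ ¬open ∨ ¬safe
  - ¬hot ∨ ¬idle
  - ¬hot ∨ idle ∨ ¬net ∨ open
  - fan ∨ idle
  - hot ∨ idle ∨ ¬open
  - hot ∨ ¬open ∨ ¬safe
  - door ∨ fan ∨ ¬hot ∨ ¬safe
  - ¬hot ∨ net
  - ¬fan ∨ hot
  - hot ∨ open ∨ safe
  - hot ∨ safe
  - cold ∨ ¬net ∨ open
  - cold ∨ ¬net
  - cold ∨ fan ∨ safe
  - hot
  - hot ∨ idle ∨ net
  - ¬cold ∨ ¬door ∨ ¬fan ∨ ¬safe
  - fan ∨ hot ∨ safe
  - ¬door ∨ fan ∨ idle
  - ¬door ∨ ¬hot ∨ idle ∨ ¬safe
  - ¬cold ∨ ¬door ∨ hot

Case fan = True:
  Clause (¬fan) is falsified — contradiction.
Case fan = False:
  (fan ∨ idle) forces idle = True.
  (¬hot ∨ ¬idle) forces hot = False.
  Clause (hot) is falsified — contradiction.
Both cases fail, so the formula is unsatisfiable.

The formula is unsatisfiable.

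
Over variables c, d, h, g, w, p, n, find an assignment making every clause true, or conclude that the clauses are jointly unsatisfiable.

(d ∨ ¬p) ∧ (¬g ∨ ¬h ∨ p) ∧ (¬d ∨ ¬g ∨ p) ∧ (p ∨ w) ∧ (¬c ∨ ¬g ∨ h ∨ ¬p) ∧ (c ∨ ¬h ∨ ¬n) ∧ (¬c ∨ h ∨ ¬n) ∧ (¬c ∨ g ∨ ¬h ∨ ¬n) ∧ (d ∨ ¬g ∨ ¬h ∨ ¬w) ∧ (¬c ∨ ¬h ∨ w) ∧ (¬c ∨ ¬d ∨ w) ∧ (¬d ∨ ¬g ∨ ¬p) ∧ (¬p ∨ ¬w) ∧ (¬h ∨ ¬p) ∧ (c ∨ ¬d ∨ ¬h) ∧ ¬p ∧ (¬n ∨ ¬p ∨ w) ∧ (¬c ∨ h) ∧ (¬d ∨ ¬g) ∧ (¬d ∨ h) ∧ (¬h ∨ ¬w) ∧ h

Case p = True:
  Clause (¬p) is falsified — contradiction.
Case p = False:
  (p ∨ w) forces w = True.
  (¬h ∨ ¬w) forces h = False.
  Clause (h) is falsified — contradiction.
Both cases fail, so the formula is unsatisfiable.

UNSATISFIABLE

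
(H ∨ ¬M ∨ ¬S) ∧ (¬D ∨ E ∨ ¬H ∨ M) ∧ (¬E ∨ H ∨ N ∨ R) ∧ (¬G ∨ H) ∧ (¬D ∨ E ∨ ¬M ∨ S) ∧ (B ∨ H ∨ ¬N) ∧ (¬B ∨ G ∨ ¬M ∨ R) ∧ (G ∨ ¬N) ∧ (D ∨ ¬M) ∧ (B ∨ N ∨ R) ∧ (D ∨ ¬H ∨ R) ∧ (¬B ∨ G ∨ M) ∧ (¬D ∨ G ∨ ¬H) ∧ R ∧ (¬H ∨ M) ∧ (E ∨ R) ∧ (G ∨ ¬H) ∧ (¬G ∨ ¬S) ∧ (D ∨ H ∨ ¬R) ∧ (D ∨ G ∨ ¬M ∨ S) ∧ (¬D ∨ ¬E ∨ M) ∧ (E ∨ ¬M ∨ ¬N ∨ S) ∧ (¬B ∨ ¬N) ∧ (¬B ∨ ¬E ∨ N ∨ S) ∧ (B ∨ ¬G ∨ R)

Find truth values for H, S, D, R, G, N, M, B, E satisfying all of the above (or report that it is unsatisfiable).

H=F; S=F; D=T; R=T; G=F; N=F; M=T; B=F; E=T

Unit clause (R) forces R = True.
Set H = False.
  then (¬G ∨ H) forces G = False.
  then (G ∨ ¬N) forces N = False.
  then (D ∨ H ∨ ¬R) forces D = True.
Set S = False.
Set M = True.
  then (¬D ∨ E ∨ ¬M ∨ S) forces E = True.
  then (¬B ∨ ¬E ∨ N ∨ S) forces B = False.
All clauses satisfied.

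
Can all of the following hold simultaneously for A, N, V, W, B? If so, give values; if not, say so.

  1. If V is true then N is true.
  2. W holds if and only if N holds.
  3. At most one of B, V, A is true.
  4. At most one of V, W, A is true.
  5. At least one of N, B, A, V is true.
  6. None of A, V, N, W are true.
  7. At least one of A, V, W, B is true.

A = False, N = False, V = False, W = False, B = True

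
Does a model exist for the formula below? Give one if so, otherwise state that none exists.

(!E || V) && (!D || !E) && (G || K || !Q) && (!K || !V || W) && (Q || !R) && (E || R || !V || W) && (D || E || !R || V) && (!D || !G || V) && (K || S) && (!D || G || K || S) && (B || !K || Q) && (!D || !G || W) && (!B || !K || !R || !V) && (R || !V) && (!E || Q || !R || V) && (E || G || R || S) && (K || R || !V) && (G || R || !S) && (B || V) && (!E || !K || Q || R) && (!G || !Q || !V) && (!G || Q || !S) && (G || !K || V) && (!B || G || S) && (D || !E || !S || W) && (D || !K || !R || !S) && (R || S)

K: True, V: True, E: False, Q: True, R: True, D: True, S: True, B: False, W: True, G: False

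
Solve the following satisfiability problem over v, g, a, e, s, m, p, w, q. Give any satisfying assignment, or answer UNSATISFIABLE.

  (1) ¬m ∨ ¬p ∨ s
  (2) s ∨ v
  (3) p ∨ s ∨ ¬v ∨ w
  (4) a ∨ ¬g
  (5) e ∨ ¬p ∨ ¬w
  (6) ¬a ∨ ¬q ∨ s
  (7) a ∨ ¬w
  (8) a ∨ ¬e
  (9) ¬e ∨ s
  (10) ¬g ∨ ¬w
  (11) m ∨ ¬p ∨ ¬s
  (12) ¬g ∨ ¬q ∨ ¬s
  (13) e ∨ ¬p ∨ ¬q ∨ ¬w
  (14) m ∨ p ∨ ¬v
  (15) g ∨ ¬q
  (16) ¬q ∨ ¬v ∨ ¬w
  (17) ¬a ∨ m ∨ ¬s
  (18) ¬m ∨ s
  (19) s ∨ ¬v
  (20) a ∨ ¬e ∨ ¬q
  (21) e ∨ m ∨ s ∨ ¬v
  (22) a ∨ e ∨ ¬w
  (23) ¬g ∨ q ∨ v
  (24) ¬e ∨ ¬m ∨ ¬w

Set v = True.
  then (s ∨ ¬v) forces s = True.
Set g = False.
  then (g ∨ ¬q) forces q = False.
Set a = True.
  then (¬a ∨ m ∨ ¬s) forces m = True.
Set e = False.
Set p = True.
  then (e ∨ ¬p ∨ ¬w) forces w = False.
All clauses satisfied.

v = True, g = False, a = True, e = False, s = True, m = True, p = True, w = False, q = False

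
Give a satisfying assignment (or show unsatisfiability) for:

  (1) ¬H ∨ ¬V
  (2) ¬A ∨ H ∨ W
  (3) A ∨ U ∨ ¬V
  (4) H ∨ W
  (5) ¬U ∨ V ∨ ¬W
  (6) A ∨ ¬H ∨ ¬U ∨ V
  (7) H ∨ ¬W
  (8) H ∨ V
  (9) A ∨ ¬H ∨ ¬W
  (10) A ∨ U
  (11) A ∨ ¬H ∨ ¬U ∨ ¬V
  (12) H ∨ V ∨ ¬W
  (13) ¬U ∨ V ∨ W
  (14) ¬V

W=F; H=T; A=T; U=F; V=F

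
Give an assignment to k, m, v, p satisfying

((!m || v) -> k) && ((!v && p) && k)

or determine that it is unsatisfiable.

k=T, m=T, v=F, p=T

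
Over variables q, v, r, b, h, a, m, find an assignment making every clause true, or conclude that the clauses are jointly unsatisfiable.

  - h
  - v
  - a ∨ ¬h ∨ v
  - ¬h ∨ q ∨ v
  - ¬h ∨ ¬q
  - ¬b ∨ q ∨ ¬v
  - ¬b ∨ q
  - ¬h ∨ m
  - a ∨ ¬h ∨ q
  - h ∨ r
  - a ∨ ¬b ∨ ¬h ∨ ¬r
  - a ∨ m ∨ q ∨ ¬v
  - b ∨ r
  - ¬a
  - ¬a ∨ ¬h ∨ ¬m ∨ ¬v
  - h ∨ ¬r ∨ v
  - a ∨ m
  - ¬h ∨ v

Case a = True:
  Clause (¬a) is falsified — contradiction.
Case a = False:
  (h) forces h = True.
  (v) forces v = True.
  (¬h ∨ ¬q) forces q = False.
  Clause (a ∨ ¬h ∨ q) is falsified — contradiction.
Both cases fail, so the formula is unsatisfiable.

Unsatisfiable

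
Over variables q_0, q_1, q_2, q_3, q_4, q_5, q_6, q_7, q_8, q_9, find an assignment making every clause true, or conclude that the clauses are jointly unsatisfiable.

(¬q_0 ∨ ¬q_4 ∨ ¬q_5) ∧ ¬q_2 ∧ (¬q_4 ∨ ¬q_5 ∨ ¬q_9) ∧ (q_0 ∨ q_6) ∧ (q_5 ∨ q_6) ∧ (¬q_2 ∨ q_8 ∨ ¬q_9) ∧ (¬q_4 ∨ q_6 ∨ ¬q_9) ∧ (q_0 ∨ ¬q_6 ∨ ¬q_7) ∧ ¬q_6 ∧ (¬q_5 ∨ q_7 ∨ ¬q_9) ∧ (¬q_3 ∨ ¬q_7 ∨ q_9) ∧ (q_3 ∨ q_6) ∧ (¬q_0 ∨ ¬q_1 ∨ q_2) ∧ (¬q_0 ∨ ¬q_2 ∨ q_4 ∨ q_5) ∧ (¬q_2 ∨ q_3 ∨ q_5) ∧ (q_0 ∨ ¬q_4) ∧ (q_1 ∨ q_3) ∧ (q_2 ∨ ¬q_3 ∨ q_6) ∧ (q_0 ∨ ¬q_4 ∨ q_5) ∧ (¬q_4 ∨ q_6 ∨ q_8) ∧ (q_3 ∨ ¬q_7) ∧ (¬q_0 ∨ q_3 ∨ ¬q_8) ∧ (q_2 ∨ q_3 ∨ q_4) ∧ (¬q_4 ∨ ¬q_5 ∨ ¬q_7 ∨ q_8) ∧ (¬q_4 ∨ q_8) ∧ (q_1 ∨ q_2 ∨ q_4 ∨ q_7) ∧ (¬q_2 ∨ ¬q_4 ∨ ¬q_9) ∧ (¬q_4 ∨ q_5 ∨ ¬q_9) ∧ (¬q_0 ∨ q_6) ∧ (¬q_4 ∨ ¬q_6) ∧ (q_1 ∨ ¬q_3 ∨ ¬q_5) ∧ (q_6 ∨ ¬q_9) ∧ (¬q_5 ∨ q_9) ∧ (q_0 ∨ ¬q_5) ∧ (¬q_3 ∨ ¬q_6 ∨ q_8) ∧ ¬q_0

Unsatisfiable — no assignment works.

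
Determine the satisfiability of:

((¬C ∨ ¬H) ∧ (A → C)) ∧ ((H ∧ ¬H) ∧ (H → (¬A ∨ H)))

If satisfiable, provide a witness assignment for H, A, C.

UNSATISFIABLE

Case H = True: the conjunct ¬H is False.
Case H = False: the conjunct H is False.
Both cases fail — unsatisfiable.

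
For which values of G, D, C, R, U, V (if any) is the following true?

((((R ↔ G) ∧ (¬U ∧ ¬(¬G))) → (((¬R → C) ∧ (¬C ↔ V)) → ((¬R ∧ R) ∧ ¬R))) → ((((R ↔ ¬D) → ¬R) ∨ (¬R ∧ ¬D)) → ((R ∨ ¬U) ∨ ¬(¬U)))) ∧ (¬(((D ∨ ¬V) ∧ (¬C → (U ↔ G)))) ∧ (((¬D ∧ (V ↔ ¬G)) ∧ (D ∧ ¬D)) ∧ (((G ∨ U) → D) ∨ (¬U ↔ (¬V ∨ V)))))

Case D = True: the conjunct ¬D is False.
Case D = False: the conjunct D is False.
Both cases fail — unsatisfiable.

UNSATISFIABLE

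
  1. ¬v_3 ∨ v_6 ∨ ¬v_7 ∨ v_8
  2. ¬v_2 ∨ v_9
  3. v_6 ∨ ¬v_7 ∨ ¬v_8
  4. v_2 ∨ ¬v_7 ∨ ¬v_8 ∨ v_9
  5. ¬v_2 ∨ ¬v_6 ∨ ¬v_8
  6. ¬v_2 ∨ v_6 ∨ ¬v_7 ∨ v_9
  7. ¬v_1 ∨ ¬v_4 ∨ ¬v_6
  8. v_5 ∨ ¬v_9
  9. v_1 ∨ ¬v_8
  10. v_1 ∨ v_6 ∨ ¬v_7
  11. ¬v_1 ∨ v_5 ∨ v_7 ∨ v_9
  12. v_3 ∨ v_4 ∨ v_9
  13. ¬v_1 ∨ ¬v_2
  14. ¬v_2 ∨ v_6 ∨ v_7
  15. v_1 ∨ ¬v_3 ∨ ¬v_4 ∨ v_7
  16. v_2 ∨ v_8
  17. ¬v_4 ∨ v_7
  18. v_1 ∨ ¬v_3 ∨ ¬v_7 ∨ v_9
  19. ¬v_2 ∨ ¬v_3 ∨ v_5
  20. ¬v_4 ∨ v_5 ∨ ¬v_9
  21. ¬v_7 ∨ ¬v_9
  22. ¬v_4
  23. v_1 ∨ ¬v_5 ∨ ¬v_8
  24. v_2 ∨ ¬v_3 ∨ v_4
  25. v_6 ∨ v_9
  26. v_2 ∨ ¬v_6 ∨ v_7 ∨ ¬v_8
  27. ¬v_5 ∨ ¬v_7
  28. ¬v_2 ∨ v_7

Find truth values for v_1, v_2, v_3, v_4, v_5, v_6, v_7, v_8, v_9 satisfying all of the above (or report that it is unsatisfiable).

v_1 = True, v_2 = False, v_3 = False, v_4 = False, v_5 = True, v_6 = False, v_7 = False, v_8 = True, v_9 = True

Unit clause (¬v_4) forces v_4 = False.
Set v_1 = True.
  then (¬v_1 ∨ ¬v_2) forces v_2 = False.
  then (v_2 ∨ v_8) forces v_8 = True.
  then (v_2 ∨ ¬v_3 ∨ v_4) forces v_3 = False.
  then (v_3 ∨ v_4 ∨ v_9) forces v_9 = True.
  then (¬v_7 ∨ ¬v_9) forces v_7 = False.
  then (v_2 ∨ ¬v_6 ∨ v_7 ∨ ¬v_8) forces v_6 = False.
  then (v_5 ∨ ¬v_9) forces v_5 = True.
All clauses satisfied.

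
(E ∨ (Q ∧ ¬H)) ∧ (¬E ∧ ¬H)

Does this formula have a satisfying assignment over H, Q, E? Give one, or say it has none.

H = False, Q = True, E = False

  E ∨ (Q ∧ ¬H) = True
    Q ∧ ¬H = True
      ¬H = True
  ¬E ∧ ¬H = True
    ¬E = True
    ¬H = True
Both conjuncts True, so the formula holds.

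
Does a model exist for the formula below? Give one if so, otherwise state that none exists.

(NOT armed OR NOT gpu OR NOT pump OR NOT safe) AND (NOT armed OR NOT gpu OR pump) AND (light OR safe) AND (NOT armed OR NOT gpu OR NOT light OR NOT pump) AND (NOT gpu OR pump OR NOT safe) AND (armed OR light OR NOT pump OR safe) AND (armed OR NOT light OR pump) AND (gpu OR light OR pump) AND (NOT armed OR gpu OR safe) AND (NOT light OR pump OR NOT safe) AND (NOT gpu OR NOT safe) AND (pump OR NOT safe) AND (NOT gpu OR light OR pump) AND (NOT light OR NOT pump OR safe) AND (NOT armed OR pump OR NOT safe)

safe = True, gpu = False, light = True, armed = False, pump = True

Set safe = True.
  then (NOT gpu OR NOT safe) forces gpu = False.
  then (pump OR NOT safe) forces pump = True.
Set light = True.
Set armed = False.
All clauses satisfied.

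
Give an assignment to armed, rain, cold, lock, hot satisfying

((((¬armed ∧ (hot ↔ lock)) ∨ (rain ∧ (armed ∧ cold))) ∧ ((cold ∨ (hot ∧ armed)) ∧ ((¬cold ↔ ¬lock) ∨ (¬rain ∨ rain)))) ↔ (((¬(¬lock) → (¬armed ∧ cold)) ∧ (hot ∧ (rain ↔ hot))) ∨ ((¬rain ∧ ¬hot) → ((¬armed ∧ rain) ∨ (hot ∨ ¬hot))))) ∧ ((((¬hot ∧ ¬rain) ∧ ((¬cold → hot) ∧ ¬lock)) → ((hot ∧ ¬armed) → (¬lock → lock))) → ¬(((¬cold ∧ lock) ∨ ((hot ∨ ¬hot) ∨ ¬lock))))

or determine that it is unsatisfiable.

The conjunct (((¬hot ∧ ¬rain) ∧ ((¬cold → hot) ∧ ¬lock)) → ((hot ∧ ¬armed) → (¬lock → lock))) → ¬(((¬cold ∧ lock) ∨ ((hot ∨ ¬hot) ∨ ¬lock))) is unsatisfiable on its own:
  hot = True: this becomes (False → (¬armed → (¬lock → lock))) → ¬True = False.
  hot = False: this becomes ((¬rain ∧ (cold ∧ ¬lock)) → True) → ¬True = False.
So the whole conjunction is unsatisfiable.

UNSATISFIABLE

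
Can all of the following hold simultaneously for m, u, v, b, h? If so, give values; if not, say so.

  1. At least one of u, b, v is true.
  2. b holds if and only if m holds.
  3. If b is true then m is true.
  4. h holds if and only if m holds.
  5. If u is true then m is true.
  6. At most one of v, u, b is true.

m=F, u=F, v=T, b=F, h=F

  (1) {u, b, v}: 1 true — at least one ✓
  (2) b=F, m=F — same ✓
  (3) b=F ⇒ m: vacuous ✓
  (4) h=F, m=F — same ✓
  (5) u=F ⇒ m: vacuous ✓
  (6) {v, u, b}: 1 true — at most one ✓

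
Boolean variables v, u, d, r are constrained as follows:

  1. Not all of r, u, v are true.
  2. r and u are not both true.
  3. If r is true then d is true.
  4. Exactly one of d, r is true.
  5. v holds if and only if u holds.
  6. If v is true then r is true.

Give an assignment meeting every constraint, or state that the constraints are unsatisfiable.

v = False, u = False, d = True, r = False

  (1) {r, u, v}: 0/3 true — not all ✓
  (2) r=F, u=F — not both ✓
  (3) r=F ⇒ d: vacuous ✓
  (4) {d, r}: 1 true — exactly one ✓
  (5) v=F, u=F — same ✓
  (6) v=F ⇒ r: vacuous ✓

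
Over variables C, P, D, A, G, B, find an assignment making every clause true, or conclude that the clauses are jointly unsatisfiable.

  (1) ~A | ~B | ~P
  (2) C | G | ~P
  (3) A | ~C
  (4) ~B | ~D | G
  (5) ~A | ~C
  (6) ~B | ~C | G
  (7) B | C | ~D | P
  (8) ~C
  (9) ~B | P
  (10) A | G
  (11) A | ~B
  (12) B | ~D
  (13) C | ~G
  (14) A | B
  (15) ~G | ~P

C=F, P=F, D=F, A=T, G=F, B=F

Unit clause (~C) forces C = False.
In (C | ~G) only ~G is left, so G = False.
In (C | G | ~P) only ~P is left, so P = False.
In (~B | P) only ~B is left, so B = False.
In (A | G) only A is left, so A = True.
In (B | ~D) only ~D is left, so D = False.
All clauses satisfied.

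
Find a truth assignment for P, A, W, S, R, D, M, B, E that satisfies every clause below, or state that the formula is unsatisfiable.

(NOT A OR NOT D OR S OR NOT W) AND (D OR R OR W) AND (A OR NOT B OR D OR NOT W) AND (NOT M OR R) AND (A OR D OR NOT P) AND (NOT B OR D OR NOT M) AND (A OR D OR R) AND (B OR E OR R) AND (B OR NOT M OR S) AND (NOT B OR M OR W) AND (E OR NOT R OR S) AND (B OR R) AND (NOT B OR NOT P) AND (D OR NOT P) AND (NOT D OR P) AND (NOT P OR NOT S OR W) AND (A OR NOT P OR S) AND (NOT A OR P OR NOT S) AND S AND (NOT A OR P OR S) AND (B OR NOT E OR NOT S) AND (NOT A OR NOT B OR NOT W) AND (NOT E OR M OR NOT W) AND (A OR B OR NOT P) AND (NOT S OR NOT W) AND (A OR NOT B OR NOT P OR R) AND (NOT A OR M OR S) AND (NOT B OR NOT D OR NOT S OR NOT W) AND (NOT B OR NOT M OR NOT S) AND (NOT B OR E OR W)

P=F, A=F, W=F, S=T, R=T, D=F, M=T, B=F, E=F

Unit clause (S) forces S = True.
In (NOT S OR NOT W) only NOT W is left, so W = False.
In (NOT P OR NOT S OR W) only NOT P is left, so P = False.
In (NOT A OR P OR NOT S) only NOT A is left, so A = False.
In (NOT D OR P) only NOT D is left, so D = False.
In (D OR R OR W) only R is left, so R = True.
Set M = True.
  then (NOT B OR D OR NOT M) forces B = False.
  then (B OR NOT E OR NOT S) forces E = False.
All clauses satisfied.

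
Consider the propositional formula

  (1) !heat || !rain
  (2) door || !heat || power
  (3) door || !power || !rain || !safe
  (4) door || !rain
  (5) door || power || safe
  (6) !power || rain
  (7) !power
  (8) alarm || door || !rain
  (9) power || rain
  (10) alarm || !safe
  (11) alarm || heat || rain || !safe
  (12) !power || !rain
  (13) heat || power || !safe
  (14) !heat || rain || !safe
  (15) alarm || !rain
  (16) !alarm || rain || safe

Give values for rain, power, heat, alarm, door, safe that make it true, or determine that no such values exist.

rain=T; power=F; heat=F; alarm=T; door=T; safe=F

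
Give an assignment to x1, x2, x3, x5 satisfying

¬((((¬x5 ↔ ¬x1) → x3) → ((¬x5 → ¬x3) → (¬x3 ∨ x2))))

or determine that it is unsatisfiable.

x1: False; x2: False; x3: True; x5: True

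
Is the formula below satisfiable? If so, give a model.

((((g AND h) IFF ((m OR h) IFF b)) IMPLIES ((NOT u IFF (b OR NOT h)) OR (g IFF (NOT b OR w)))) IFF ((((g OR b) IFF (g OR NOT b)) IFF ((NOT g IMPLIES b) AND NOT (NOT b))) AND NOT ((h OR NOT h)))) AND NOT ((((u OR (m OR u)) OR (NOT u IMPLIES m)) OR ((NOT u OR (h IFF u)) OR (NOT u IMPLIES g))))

The formula is unsatisfiable.

The conjunct NOT ((((u OR (m OR u)) OR (NOT u IMPLIES m)) OR ((NOT u OR (h IFF u)) OR (NOT u IMPLIES g)))) is unsatisfiable on its own:
  u = True: this becomes NOT ((True OR True)) = False.
  u = False: this becomes NOT (((m OR m) OR True)) = False.
So the whole conjunction is unsatisfiable.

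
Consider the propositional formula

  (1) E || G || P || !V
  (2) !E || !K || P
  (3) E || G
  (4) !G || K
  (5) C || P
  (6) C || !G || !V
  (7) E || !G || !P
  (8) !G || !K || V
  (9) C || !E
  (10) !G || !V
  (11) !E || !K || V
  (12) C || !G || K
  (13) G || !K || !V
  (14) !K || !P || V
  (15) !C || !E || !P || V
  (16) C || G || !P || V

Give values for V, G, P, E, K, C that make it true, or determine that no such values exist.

Set V = True.
  then (!G || !V) forces G = False.
  then (G || !K || !V) forces K = False.
  then (E || G) forces E = True.
  then (C || !E) forces C = True.
Set P = True.
All clauses satisfied.

V: True, G: False, P: True, E: True, K: False, C: True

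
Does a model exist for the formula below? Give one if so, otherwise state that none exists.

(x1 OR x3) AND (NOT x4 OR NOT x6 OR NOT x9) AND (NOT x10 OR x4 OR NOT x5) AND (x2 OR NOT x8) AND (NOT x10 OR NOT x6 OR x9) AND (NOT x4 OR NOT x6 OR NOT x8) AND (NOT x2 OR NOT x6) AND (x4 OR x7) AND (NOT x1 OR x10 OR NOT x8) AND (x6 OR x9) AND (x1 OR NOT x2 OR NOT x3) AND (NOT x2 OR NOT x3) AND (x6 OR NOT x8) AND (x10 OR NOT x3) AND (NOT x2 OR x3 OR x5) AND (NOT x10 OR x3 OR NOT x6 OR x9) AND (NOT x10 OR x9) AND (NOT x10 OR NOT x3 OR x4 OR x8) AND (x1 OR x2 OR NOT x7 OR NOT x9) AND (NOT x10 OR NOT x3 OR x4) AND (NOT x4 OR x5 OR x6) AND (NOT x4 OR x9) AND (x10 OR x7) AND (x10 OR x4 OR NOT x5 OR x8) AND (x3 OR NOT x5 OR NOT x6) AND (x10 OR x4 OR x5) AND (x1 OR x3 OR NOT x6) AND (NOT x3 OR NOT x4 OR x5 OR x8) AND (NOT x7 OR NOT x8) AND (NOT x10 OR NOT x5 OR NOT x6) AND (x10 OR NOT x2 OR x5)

x1=T, x2=F, x3=F, x4=F, x5=F, x6=F, x7=T, x8=F, x9=T, x10=T

Set x1 = True.
Set x2 = False.
  then (x2 OR NOT x8) forces x8 = False.
Set x3 = False.
Set x4 = False.
  then (x4 OR x7) forces x7 = True.
Try x5 = True:
  (NOT x10 OR x4 OR NOT x5) forces x10 = False.
  clause (x10 OR x4 OR NOT x5 OR x8) is falsified — backtrack.
So x5 = False.
  then (x10 OR x4 OR x5) forces x10 = True.
  then (NOT x10 OR x9) forces x9 = True.
Set x6 = False.
All clauses satisfied.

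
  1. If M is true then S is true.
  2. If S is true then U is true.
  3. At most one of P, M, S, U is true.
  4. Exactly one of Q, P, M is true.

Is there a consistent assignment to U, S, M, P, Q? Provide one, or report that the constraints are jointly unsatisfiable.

U: False, S: False, M: False, P: True, Q: False

  (1) M=F ⇒ S: vacuous ✓
  (2) S=F ⇒ U: vacuous ✓
  (3) {P, M, S, U}: 1 true — at most one ✓
  (4) {Q, P, M}: 1 true — exactly one ✓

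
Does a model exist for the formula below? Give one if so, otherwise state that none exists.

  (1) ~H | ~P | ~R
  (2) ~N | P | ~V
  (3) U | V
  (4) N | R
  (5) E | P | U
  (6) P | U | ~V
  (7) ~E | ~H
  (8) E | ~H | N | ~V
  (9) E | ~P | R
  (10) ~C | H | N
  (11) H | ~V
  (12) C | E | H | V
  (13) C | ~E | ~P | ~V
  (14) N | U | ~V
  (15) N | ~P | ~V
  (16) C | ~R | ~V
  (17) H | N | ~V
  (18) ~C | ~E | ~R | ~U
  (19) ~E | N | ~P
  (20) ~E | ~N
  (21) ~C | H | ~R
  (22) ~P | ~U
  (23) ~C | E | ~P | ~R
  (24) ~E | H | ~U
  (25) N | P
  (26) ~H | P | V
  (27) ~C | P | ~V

R=F, V=F, E=F, P=F, C=T, H=F, N=T, U=T

Set R = False.
  then (N | R) forces N = True.
  then (~E | ~N) forces E = False.
  then (E | ~P | R) forces P = False.
  then (~N | P | ~V) forces V = False.
  then (U | V) forces U = True.
  then (~H | P | V) forces H = False.
  then (C | E | H | V) forces C = True.
All clauses satisfied.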